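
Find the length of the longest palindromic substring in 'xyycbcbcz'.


Scanning 'xyycbcbcz' for palindromic substrings.
Substring at positions 3-7: 'cbcbc'.
Check: reverse('cbcbc') = 'cbcbc' -> palindrome confirmed.
Neighbouring characters ('y' / 'z') break symmetry, so it cannot extend further.
No longer palindromic substring exists; longest length = 5

5


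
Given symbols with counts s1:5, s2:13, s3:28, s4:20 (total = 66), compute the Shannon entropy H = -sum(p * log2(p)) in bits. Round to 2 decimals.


Computing entropy H = -sum(p_i * log2(p_i)):
  s1: p = 5/66 = 0.0758, -p*log2(p) = 0.2820
  s2: p = 13/66 = 0.1970, -p*log2(p) = 0.4617
  s3: p = 28/66 = 0.4242, -p*log2(p) = 0.5248
  s4: p = 20/66 = 0.3030, -p*log2(p) = 0.5220
H = sum of terms = 1.7905
Rounded to 2 decimals: 1.79

1.79


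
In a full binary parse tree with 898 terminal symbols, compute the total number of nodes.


Leaf nodes (terminals): 898
Internal nodes = n - 1 = 898 - 1 = 897
Total = leaves + internal = 898 + 897 = 1795

1795


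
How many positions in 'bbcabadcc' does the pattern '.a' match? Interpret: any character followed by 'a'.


Pattern: .a means any character followed by 'a'.
Scanning 'bbcabadcc' position-by-position:
  Pos 0: window 'bb' -> no
  Pos 1: window 'bc' -> no
  Pos 2: window 'ca' -> MATCH
  Pos 3: window 'ab' -> no
  Pos 4: window 'ba' -> MATCH
  Pos 5: window 'ad' -> no
  Pos 6: window 'dc' -> no
  Pos 7: window 'cc' -> no
  Pos 8: window 'c' -> no
Total matches: 2

2


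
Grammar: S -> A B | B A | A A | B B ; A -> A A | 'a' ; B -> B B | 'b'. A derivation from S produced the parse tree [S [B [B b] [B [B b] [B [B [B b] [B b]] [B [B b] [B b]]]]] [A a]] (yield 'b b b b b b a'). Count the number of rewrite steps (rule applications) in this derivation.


Every bracketed nonterminal node [X ...] in the tree is produced by exactly one rule application.
Reading the tree off as a leftmost derivation:
  Step 1: S  =>  B A   (applied S -> B A)
  Step 2: B A  =>  B B A   (applied B -> B B)
  Step 3: B B A  =>  b B A   (applied B -> b)
  Step 4: b B A  =>  b B B A   (applied B -> B B)
  Step 5: b B B A  =>  b b B A   (applied B -> b)
  Step 6: b b B A  =>  b b B B A   (applied B -> B B)
  Step 7: b b B B A  =>  b b B B B A   (applied B -> B B)
  Step 8: b b B B B A  =>  b b b B B A   (applied B -> b)
  Step 9: b b b B B A  =>  b b b b B A   (applied B -> b)
  Step 10: b b b b B A  =>  b b b b B B A   (applied B -> B B)
  Step 11: b b b b B B A  =>  b b b b b B A   (applied B -> b)
  Step 12: b b b b b B A  =>  b b b b b b A   (applied B -> b)
  Step 13: b b b b b b A  =>  b b b b b b a   (applied A -> a)
Final yield: b b b b b b a
Total rewrite steps: 13

13


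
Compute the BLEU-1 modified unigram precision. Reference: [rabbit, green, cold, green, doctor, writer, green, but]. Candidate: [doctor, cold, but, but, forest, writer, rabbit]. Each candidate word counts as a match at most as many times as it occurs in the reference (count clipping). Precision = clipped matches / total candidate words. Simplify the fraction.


Reference word counts: {'but': 1, 'cold': 1, 'doctor': 1, 'green': 3, 'rabbit': 1, 'writer': 1}
Checking each candidate word (with clipping):
  'doctor' -> in reference (ref count 1, used 1/1) -> match (matches: 1)
  'cold' -> in reference (ref count 1, used 1/1) -> match (matches: 2)
  'but' -> in reference (ref count 1, used 1/1) -> match (matches: 3)
  'but' -> ref count 1 already used up (1/1) -> clipped, no match (matches: 3)
  'forest' -> not in reference -> no match (matches: 3)
  'writer' -> in reference (ref count 1, used 1/1) -> match (matches: 4)
  'rabbit' -> in reference (ref count 1, used 1/1) -> match (matches: 5)
Clipped matches: 5, Candidate length: 7
Precision = 5/7

5/7


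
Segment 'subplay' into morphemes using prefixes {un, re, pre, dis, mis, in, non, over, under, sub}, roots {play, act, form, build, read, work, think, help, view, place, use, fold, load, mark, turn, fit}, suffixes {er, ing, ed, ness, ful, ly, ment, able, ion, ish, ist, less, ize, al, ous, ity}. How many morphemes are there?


Segmenting 'subplay' against the inventory:
  'sub' -> prefix (morpheme 1)
  'play' -> root (morpheme 2)
Total morphemes: 2

2


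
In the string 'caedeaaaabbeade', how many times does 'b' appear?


Scanning 'caedeaaaabbeade' for 'b':
  Position 9: 'b' -> MATCH (count: 1)
  Position 10: 'b' -> MATCH (count: 2)
Total occurrences of 'b': 2

2


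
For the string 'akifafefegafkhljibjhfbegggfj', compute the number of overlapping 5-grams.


String 'akifafefegafkhljibjhfbegggfj' has length L = 28.
Number of overlapping n-grams = L - n + 1
Substituting: 28 - 5 + 1 = 24

24


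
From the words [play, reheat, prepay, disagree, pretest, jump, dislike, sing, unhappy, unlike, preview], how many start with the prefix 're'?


Checking each word for prefix 're':
  'play' -> no (count: 0)
  'reheat' -> YES, starts with 're' (count: 1)
  'prepay' -> no (count: 1)
  'disagree' -> no (count: 1)
  'pretest' -> no (count: 1)
  'jump' -> no (count: 1)
  'dislike' -> no (count: 1)
  'sing' -> no (count: 1)
  'unhappy' -> no (count: 1)
  'unlike' -> no (count: 1)
  'preview' -> no (count: 1)
Total with prefix 're': 1

1


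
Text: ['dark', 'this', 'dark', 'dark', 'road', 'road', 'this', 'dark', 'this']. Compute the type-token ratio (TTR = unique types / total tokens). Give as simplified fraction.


Tokens: 9
Unique types: ('dark', 'road', 'this') = 3
TTR = 3/9
Simplify: divide both by 3 -> 1/3
TTR = 1/3

1/3


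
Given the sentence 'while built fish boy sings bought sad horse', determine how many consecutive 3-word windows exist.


Word trigrams from [8] words:
  Trigram 1: (while built fish)
  Trigram 2: (built fish boy)
  Trigram 3: (fish boy sings)
  Trigram 4: (boy sings bought)
  Trigram 5: (sings bought sad)
  Trigram 6: (bought sad horse)
Total word trigrams: 8 - 2 = 6

6


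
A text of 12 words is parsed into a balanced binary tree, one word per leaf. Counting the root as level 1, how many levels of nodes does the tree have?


In a balanced binary tree with n leaves the deepest leaf is ceil(log2(n)) edges below the root,
so counting node levels inclusive of root and leaves gives ceil(log2(n)) + 1 levels.
log2(12) = 3.5850
ceil(3.5850) = 4
levels = 4 + 1 = 5

5


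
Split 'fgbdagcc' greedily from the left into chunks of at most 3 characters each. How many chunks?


'fgbdagcc' has 8 characters.
Chunking with max size 3:
  Chunk 1: 'fgb' (positions 0-2)
  Chunk 2: 'dag' (positions 3-5)
  Chunk 3: 'cc' (positions 6-7)
Total chunks: ceil(8 / 3) = 3

3


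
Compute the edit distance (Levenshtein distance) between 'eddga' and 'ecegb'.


Building DP table for s1='eddga' (len 5) and s2='ecegb' (len 5):
       e  c  e  g  b
    0  1  2  3  4  5
  e 1  0  1  2  3  4
  d 2  1  1  2  3  4
  d 3  2  2  2  3  4
  g 4  3  3  3  2  3
  a 5  4  4  4  3  3
Edit distance = dp[5][5] = 3

3


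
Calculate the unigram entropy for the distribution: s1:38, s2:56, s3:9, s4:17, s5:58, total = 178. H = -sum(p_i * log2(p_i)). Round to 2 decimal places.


Computing entropy H = -sum(p_i * log2(p_i)):
  s1: p = 38/178 = 0.2135, -p*log2(p) = 0.4756
  s2: p = 56/178 = 0.3146, -p*log2(p) = 0.5249
  s3: p = 9/178 = 0.0506, -p*log2(p) = 0.2177
  s4: p = 17/178 = 0.0955, -p*log2(p) = 0.3236
  s5: p = 58/178 = 0.3258, -p*log2(p) = 0.5271
H = sum of terms = 2.0689
Rounded to 2 decimals: 2.07

2.07


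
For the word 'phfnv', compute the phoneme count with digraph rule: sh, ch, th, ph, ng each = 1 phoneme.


Parsing 'phfnv' greedily, digraphs first:
  'ph' -> digraph (1 consonant phoneme) (phonemes so far: 1)
  'f' -> consonant phoneme (phonemes so far: 2)
  'n' -> consonant phoneme (phonemes so far: 3)
  'v' -> consonant phoneme (phonemes so far: 4)
Total phonemes: 4

4


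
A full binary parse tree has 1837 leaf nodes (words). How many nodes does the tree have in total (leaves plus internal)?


Leaf nodes (terminals): 1837
Internal nodes = n - 1 = 1837 - 1 = 1836
Total = leaves + internal = 1837 + 1836 = 3673

3673


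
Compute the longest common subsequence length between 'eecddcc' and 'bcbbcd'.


DP table for LCS of 'eecddcc' and 'bcbbcd':
       b  c  b  b  c  d
    0  0  0  0  0  0  0
  e 0  0  0  0  0  0  0
  e 0  0  0  0  0  0  0
  c 0  0  1  1  1  1  1
  d 0  0  1  1  1  1  2
  d 0  0  1  1  1  1  2
  c 0  0  1  1  1  2  2
  c 0  0  1  1  1  2  2
LCS: 'cd'
LCS length = 2

2


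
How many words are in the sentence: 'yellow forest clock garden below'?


Counting words by splitting on spaces:
  Word 1: 'yellow'
  Word 2: 'forest'
  Word 3: 'clock'
  Word 4: 'garden'
  Word 5: 'below'
Total words: 5

5


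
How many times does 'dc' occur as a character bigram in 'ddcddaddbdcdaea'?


Scanning 'ddcddaddbdcdaea' for bigram 'dc':
  Position 0: 'dd' -> no
  Position 1: 'dc' -> MATCH
  Position 2: 'cd' -> no
  Position 3: 'dd' -> no
  Position 4: 'da' -> no
  Position 5: 'ad' -> no
  Position 6: 'dd' -> no
  Position 7: 'db' -> no
  Position 8: 'bd' -> no
  Position 9: 'dc' -> MATCH
  Position 10: 'cd' -> no
  Position 11: 'da' -> no
  Position 12: 'ae' -> no
  Position 13: 'ea' -> no
Total matches: 2

2


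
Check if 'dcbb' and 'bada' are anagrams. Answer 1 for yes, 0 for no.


Sort characters of 'dcbb': 'bbcd'
Sort characters of 'bada': 'aabd'
Sorted forms differ -> they are NOT anagrams
Result: 0

0


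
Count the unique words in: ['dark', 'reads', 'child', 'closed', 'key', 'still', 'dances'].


Listing all tokens and tracking unique types:
  Token 1: 'dark' -> NEW (unique so far: 1)
  Token 2: 'reads' -> NEW (unique so far: 2)
  Token 3: 'child' -> NEW (unique so far: 3)
  Token 4: 'closed' -> NEW (unique so far: 4)
  Token 5: 'key' -> NEW (unique so far: 5)
  Token 6: 'still' -> NEW (unique so far: 6)
  Token 7: 'dances' -> NEW (unique so far: 7)
Unique types: ('child', 'closed', 'dances', 'dark', 'key', 'reads', 'still')
Vocabulary size: 7

7


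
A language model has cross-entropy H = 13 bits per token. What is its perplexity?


Perplexity formula: PP = 2^H
H = 13
PP = 2^13
PP = 2^13 = 8192

8192


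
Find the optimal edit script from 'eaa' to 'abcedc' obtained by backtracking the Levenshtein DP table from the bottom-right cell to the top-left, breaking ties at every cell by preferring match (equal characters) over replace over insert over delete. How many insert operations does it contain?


Edit distance = 5. Backtracking from cell (3, 6) with preference match > replace > insert > delete,
then listing the resulting alignment 'eaa' -> 'abcedc' left to right:
  Step 1: insert 'a' [insertion #1]
  Step 2: insert 'b' [insertion #2]
  Step 3: insert 'c' [insertion #3]
  Step 4: keep 'e'
  Step 5: replace a->d
  Step 6: replace a->c
Total insertions: 3

3


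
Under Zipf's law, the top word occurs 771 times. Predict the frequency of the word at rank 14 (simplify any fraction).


Zipf's law: freq(rank) = f1 / rank
f1 = 771, rank = 14
freq = 771 / 14
GCD(771, 14) = 1
Simplified: 771/14

771/14


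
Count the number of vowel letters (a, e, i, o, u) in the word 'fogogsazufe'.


Scanning each character of 'fogogsazufe':
  Position 1: 'f' -> consonant (running count: 0)
  Position 2: 'o' -> vowel (running count: 1)
  Position 3: 'g' -> consonant (running count: 1)
  Position 4: 'o' -> vowel (running count: 2)
  Position 5: 'g' -> consonant (running count: 2)
  Position 6: 's' -> consonant (running count: 2)
  Position 7: 'a' -> vowel (running count: 3)
  Position 8: 'z' -> consonant (running count: 3)
  Position 9: 'u' -> vowel (running count: 4)
  Position 10: 'f' -> consonant (running count: 4)
  Position 11: 'e' -> vowel (running count: 5)
Total vowels: 5

5


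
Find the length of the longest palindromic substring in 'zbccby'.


Scanning 'zbccby' for palindromic substrings.
Substring at positions 1-4: 'bccb'.
Check: reverse('bccb') = 'bccb' -> palindrome confirmed.
Neighbouring characters ('z' / 'y') break symmetry, so it cannot extend further.
No longer palindromic substring exists; longest length = 4

4


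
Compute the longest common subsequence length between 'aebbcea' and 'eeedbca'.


DP table for LCS of 'aebbcea' and 'eeedbca':
       e  e  e  d  b  c  a
    0  0  0  0  0  0  0  0
  a 0  0  0  0  0  0  0  1
  e 0  1  1  1  1  1  1  1
  b 0  1  1  1  1  2  2  2
  b 0  1  1  1  1  2  2  2
  c 0  1  1  1  1  2  3  3
  e 0  1  2  2  2  2  3  3
  a 0  1  2  2  2  2  3  4
LCS: 'ebca'
LCS length = 4

4


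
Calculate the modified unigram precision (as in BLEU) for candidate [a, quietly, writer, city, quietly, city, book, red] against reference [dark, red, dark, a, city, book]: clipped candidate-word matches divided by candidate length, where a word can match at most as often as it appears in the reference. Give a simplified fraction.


Reference word counts: {'a': 1, 'book': 1, 'city': 1, 'dark': 2, 'red': 1}
Checking each candidate word (with clipping):
  'a' -> in reference (ref count 1, used 1/1) -> match (matches: 1)
  'quietly' -> not in reference -> no match (matches: 1)
  'writer' -> not in reference -> no match (matches: 1)
  'city' -> in reference (ref count 1, used 1/1) -> match (matches: 2)
  'quietly' -> not in reference -> no match (matches: 2)
  'city' -> ref count 1 already used up (1/1) -> clipped, no match (matches: 2)
  'book' -> in reference (ref count 1, used 1/1) -> match (matches: 3)
  'red' -> in reference (ref count 1, used 1/1) -> match (matches: 4)
Clipped matches: 4, Candidate length: 8
Precision = 4/8 = 1/2

1/2


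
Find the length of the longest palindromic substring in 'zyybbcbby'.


Scanning 'zyybbcbby' for palindromic substrings.
Substring at positions 2-8: 'ybbcbby'.
Check: reverse('ybbcbby') = 'ybbcbby' -> palindrome confirmed.
Neighbouring characters ('y' / '-') break symmetry, so it cannot extend further.
No longer palindromic substring exists; longest length = 7

7


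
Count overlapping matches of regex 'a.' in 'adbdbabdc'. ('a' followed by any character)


Pattern: a. means 'a' followed by any character.
Scanning 'adbdbabdc' position-by-position:
  Pos 0: window 'ad' -> MATCH
  Pos 1: window 'db' -> no
  Pos 2: window 'bd' -> no
  Pos 3: window 'db' -> no
  Pos 4: window 'ba' -> no
  Pos 5: window 'ab' -> MATCH
  Pos 6: window 'bd' -> no
  Pos 7: window 'dc' -> no
  Pos 8: window 'c' -> no
Total matches: 2

2


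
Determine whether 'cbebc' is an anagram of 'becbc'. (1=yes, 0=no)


Sort characters of 'cbebc': 'bbcce'
Sort characters of 'becbc': 'bbcce'
Sorted forms match -> they ARE anagrams
Result: 1

1


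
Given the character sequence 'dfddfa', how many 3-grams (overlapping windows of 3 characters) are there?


String 'dfddfa' has length L = 6.
Number of overlapping n-grams = L - n + 1
Substituting: 6 - 3 + 1 = 4

4


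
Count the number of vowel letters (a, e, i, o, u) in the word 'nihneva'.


Scanning each character of 'nihneva':
  Position 1: 'n' -> consonant (running count: 0)
  Position 2: 'i' -> vowel (running count: 1)
  Position 3: 'h' -> consonant (running count: 1)
  Position 4: 'n' -> consonant (running count: 1)
  Position 5: 'e' -> vowel (running count: 2)
  Position 6: 'v' -> consonant (running count: 2)
  Position 7: 'a' -> vowel (running count: 3)
Total vowels: 3

3


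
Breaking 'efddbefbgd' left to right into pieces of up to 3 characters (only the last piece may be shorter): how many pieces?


'efddbefbgd' has 10 characters.
Chunking with max size 3:
  Chunk 1: 'efd' (positions 0-2)
  Chunk 2: 'dbe' (positions 3-5)
  Chunk 3: 'fbg' (positions 6-8)
  Chunk 4: 'd' (positions 9-9)
Total chunks: ceil(10 / 3) = 4

4


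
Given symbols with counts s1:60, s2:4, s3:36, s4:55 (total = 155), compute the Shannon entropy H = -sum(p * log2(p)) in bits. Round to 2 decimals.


Computing entropy H = -sum(p_i * log2(p_i)):
  s1: p = 60/155 = 0.3871, -p*log2(p) = 0.5300
  s2: p = 4/155 = 0.0258, -p*log2(p) = 0.1362
  s3: p = 36/155 = 0.2323, -p*log2(p) = 0.4892
  s4: p = 55/155 = 0.3548, -p*log2(p) = 0.5304
H = sum of terms = 1.6858
Rounded to 2 decimals: 1.69

1.69


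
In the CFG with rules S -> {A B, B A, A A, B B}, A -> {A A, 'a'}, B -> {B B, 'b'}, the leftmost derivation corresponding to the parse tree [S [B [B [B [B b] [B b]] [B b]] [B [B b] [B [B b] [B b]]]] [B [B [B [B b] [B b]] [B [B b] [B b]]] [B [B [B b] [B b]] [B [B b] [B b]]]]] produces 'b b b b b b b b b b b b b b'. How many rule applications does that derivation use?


Every bracketed nonterminal node [X ...] in the tree is produced by exactly one rule application.
Reading the tree off as a leftmost derivation:
  Step 1: S  =>  B B   (applied S -> B B)
  Step 2: B B  =>  B B B   (applied B -> B B)
  Step 3: B B B  =>  B B B B   (applied B -> B B)
  Step 4: B B B B  =>  B B B B B   (applied B -> B B)
  Step 5: B B B B B  =>  b B B B B   (applied B -> b)
  Step 6: b B B B B  =>  b b B B B   (applied B -> b)
  Step 7: b b B B B  =>  b b b B B   (applied B -> b)
  Step 8: b b b B B  =>  b b b B B B   (applied B -> B B)
  Step 9: b b b B B B  =>  b b b b B B   (applied B -> b)
  Step 10: b b b b B B  =>  b b b b B B B   (applied B -> B B)
  Step 11: b b b b B B B  =>  b b b b b B B   (applied B -> b)
  Step 12: b b b b b B B  =>  b b b b b b B   (applied B -> b)
  Step 13: b b b b b b B  =>  b b b b b b B B   (applied B -> B B)
  Step 14: b b b b b b B B  =>  b b b b b b B B B   (applied B -> B B)
  Step 15: b b b b b b B B B  =>  b b b b b b B B B B   (applied B -> B B)
  Step 16: b b b b b b B B B B  =>  b b b b b b b B B B   (applied B -> b)
  Step 17: b b b b b b b B B B  =>  b b b b b b b b B B   (applied B -> b)
  Step 18: b b b b b b b b B B  =>  b b b b b b b b B B B   (applied B -> B B)
  Step 19: b b b b b b b b B B B  =>  b b b b b b b b b B B   (applied B -> b)
  Step 20: b b b b b b b b b B B  =>  b b b b b b b b b b B   (applied B -> b)
  Step 21: b b b b b b b b b b B  =>  b b b b b b b b b b B B   (applied B -> B B)
  Step 22: b b b b b b b b b b B B  =>  b b b b b b b b b b B B B   (applied B -> B B)
  Step 23: b b b b b b b b b b B B B  =>  b b b b b b b b b b b B B   (applied B -> b)
  Step 24: b b b b b b b b b b b B B  =>  b b b b b b b b b b b b B   (applied B -> b)
  Step 25: b b b b b b b b b b b b B  =>  b b b b b b b b b b b b B B   (applied B -> B B)
  Step 26: b b b b b b b b b b b b B B  =>  b b b b b b b b b b b b b B   (applied B -> b)
  Step 27: b b b b b b b b b b b b b B  =>  b b b b b b b b b b b b b b   (applied B -> b)
Final yield: b b b b b b b b b b b b b b
Total rewrite steps: 27

27


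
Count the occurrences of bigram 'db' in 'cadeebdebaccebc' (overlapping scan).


Scanning 'cadeebdebaccebc' for bigram 'db':
  Position 0: 'ca' -> no
  Position 1: 'ad' -> no
  Position 2: 'de' -> no
  Position 3: 'ee' -> no
  Position 4: 'eb' -> no
  Position 5: 'bd' -> no
  Position 6: 'de' -> no
  Position 7: 'eb' -> no
  Position 8: 'ba' -> no
  Position 9: 'ac' -> no
  Position 10: 'cc' -> no
  Position 11: 'ce' -> no
  Position 12: 'eb' -> no
  Position 13: 'bc' -> no
Total matches: 0

0


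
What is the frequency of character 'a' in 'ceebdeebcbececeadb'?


Scanning 'ceebdeebcbececeadb' for 'a':
  Position 15: 'a' -> MATCH (count: 1)
Total occurrences of 'a': 1

1


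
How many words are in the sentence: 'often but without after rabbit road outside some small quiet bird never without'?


Counting words by splitting on spaces:
  Word 1: 'often'
  Word 2: 'but'
  Word 3: 'without'
  Word 4: 'after'
  Word 5: 'rabbit'
  Word 6: 'road'
  Word 7: 'outside'
  Word 8: 'some'
  Word 9: 'small'
  Word 10: 'quiet'
  Word 11: 'bird'
  Word 12: 'never'
  Word 13: 'without'
Total words: 13

13


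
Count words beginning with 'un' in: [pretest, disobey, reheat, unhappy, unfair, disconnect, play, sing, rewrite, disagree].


Checking each word for prefix 'un':
  'pretest' -> no (count: 0)
  'disobey' -> no (count: 0)
  'reheat' -> no (count: 0)
  'unhappy' -> YES, starts with 'un' (count: 1)
  'unfair' -> YES, starts with 'un' (count: 2)
  'disconnect' -> no (count: 2)
  'play' -> no (count: 2)
  'sing' -> no (count: 2)
  'rewrite' -> no (count: 2)
  'disagree' -> no (count: 2)
Total with prefix 'un': 2

2


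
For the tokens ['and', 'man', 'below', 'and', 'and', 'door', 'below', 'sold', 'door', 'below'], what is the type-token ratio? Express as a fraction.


Tokens: 10
Unique types: ('and', 'below', 'door', 'man', 'sold') = 5
TTR = 5/10
Simplify: divide both by 5 -> 1/2
TTR = 1/2

1/2


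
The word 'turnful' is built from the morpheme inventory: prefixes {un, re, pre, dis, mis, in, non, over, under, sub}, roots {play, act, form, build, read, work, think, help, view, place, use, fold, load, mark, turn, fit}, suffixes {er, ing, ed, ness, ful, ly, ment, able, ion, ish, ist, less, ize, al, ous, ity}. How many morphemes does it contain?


Segmenting 'turnful' against the inventory:
  'turn' -> root (morpheme 1)
  'ful' -> suffix (morpheme 2)
Total morphemes: 2

2


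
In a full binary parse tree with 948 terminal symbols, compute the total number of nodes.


Leaf nodes (terminals): 948
Internal nodes = n - 1 = 948 - 1 = 947
Total = leaves + internal = 948 + 947 = 1895

1895


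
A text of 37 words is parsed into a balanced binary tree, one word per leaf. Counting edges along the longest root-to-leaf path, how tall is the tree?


In a balanced binary tree with n leaves the deepest leaf is ceil(log2(n)) edges below the root.
log2(37) = 5.2095
ceil(5.2095) = 6
height (edges) = 6

6


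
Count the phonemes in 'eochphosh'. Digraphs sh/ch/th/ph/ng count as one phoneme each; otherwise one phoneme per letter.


Parsing 'eochphosh' greedily, digraphs first:
  'e' -> vowel phoneme (phonemes so far: 1)
  'o' -> vowel phoneme (phonemes so far: 2)
  'ch' -> digraph (1 consonant phoneme) (phonemes so far: 3)
  'ph' -> digraph (1 consonant phoneme) (phonemes so far: 4)
  'o' -> vowel phoneme (phonemes so far: 5)
  'sh' -> digraph (1 consonant phoneme) (phonemes so far: 6)
Total phonemes: 6

6


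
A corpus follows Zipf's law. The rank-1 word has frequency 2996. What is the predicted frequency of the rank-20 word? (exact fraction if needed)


Zipf's law: freq(rank) = f1 / rank
f1 = 2996, rank = 20
freq = 2996 / 20
GCD(2996, 20) = 4
Simplified: 749/5

749/5


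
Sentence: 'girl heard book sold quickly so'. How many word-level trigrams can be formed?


Word trigrams from [6] words:
  Trigram 1: (girl heard book)
  Trigram 2: (heard book sold)
  Trigram 3: (book sold quickly)
  Trigram 4: (sold quickly so)
Total word trigrams: 6 - 2 = 4

4


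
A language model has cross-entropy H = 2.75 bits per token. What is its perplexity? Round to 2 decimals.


Perplexity formula: PP = 2^H
H = 2.75
PP = 2^2.75
Decompose: 2^2.75 = 2^2 * 2^0.75
2^2 = 4, 2^0.75 ~ 1.6817928
PP ~ 4 * 1.6817928 = 6.7271712
Rounded to 2 decimals: 6.73

6.73


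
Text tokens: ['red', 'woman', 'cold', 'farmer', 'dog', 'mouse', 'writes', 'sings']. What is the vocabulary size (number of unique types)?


Listing all tokens and tracking unique types:
  Token 1: 'red' -> NEW (unique so far: 1)
  Token 2: 'woman' -> NEW (unique so far: 2)
  Token 3: 'cold' -> NEW (unique so far: 3)
  Token 4: 'farmer' -> NEW (unique so far: 4)
  Token 5: 'dog' -> NEW (unique so far: 5)
  Token 6: 'mouse' -> NEW (unique so far: 6)
  Token 7: 'writes' -> NEW (unique so far: 7)
  Token 8: 'sings' -> NEW (unique so far: 8)
Unique types: ('cold', 'dog', 'farmer', 'mouse', 'red', 'sings', 'woman', 'writes')
Vocabulary size: 8

8


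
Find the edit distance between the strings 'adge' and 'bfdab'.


Building DP table for s1='adge' (len 4) and s2='bfdab' (len 5):
       b  f  d  a  b
    0  1  2  3  4  5
  a 1  1  2  3  3  4
  d 2  2  2  2  3  4
  g 3  3  3  3  3  4
  e 4  4  4  4  4  4
Edit distance = dp[4][5] = 4

4


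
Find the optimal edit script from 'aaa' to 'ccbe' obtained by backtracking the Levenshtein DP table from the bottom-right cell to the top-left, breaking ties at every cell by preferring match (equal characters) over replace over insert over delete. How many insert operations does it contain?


Edit distance = 4. Backtracking from cell (3, 4) with preference match > replace > insert > delete,
then listing the resulting alignment 'aaa' -> 'ccbe' left to right:
  Step 1: insert 'c' [insertion #1]
  Step 2: replace a->c
  Step 3: replace a->b
  Step 4: replace a->e
Total insertions: 1

1


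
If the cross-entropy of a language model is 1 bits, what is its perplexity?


Perplexity formula: PP = 2^H
H = 1
PP = 2^1
Steps: 2^1 = 2
PP = 2

2


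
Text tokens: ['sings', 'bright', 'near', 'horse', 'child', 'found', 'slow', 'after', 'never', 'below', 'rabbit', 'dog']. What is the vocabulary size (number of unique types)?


Listing all tokens and tracking unique types:
  Token 1: 'sings' -> NEW (unique so far: 1)
  Token 2: 'bright' -> NEW (unique so far: 2)
  Token 3: 'near' -> NEW (unique so far: 3)
  Token 4: 'horse' -> NEW (unique so far: 4)
  Token 5: 'child' -> NEW (unique so far: 5)
  Token 6: 'found' -> NEW (unique so far: 6)
  Token 7: 'slow' -> NEW (unique so far: 7)
  Token 8: 'after' -> NEW (unique so far: 8)
  Token 9: 'never' -> NEW (unique so far: 9)
  Token 10: 'below' -> NEW (unique so far: 10)
  Token 11: 'rabbit' -> NEW (unique so far: 11)
  Token 12: 'dog' -> NEW (unique so far: 12)
Unique types: ('after', 'below', 'bright', 'child', 'dog', 'found', 'horse', 'near', 'never', 'rabbit', 'sings', 'slow')
Vocabulary size: 12

12


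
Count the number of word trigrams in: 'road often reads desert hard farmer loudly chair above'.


Word trigrams from [9] words:
  Trigram 1: (road often reads)
  Trigram 2: (often reads desert)
  Trigram 3: (reads desert hard)
  Trigram 4: (desert hard farmer)
  Trigram 5: (hard farmer loudly)
  Trigram 6: (farmer loudly chair)
  Trigram 7: (loudly chair above)
Total word trigrams: 9 - 2 = 7

7


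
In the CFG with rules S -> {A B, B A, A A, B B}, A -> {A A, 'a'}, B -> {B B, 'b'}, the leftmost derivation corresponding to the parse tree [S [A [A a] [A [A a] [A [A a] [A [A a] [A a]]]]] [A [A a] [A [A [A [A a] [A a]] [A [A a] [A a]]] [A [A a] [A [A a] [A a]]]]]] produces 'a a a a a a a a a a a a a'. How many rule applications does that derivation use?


Every bracketed nonterminal node [X ...] in the tree is produced by exactly one rule application.
Reading the tree off as a leftmost derivation:
  Step 1: S  =>  A A   (applied S -> A A)
  Step 2: A A  =>  A A A   (applied A -> A A)
  Step 3: A A A  =>  a A A   (applied A -> a)
  Step 4: a A A  =>  a A A A   (applied A -> A A)
  Step 5: a A A A  =>  a a A A   (applied A -> a)
  Step 6: a a A A  =>  a a A A A   (applied A -> A A)
  Step 7: a a A A A  =>  a a a A A   (applied A -> a)
  Step 8: a a a A A  =>  a a a A A A   (applied A -> A A)
  Step 9: a a a A A A  =>  a a a a A A   (applied A -> a)
  Step 10: a a a a A A  =>  a a a a a A   (applied A -> a)
  Step 11: a a a a a A  =>  a a a a a A A   (applied A -> A A)
  Step 12: a a a a a A A  =>  a a a a a a A   (applied A -> a)
  Step 13: a a a a a a A  =>  a a a a a a A A   (applied A -> A A)
  Step 14: a a a a a a A A  =>  a a a a a a A A A   (applied A -> A A)
  Step 15: a a a a a a A A A  =>  a a a a a a A A A A   (applied A -> A A)
  Step 16: a a a a a a A A A A  =>  a a a a a a a A A A   (applied A -> a)
  Step 17: a a a a a a a A A A  =>  a a a a a a a a A A   (applied A -> a)
  Step 18: a a a a a a a a A A  =>  a a a a a a a a A A A   (applied A -> A A)
  Step 19: a a a a a a a a A A A  =>  a a a a a a a a a A A   (applied A -> a)
  Step 20: a a a a a a a a a A A  =>  a a a a a a a a a a A   (applied A -> a)
  Step 21: a a a a a a a a a a A  =>  a a a a a a a a a a A A   (applied A -> A A)
  Step 22: a a a a a a a a a a A A  =>  a a a a a a a a a a a A   (applied A -> a)
  Step 23: a a a a a a a a a a a A  =>  a a a a a a a a a a a A A   (applied A -> A A)
  Step 24: a a a a a a a a a a a A A  =>  a a a a a a a a a a a a A   (applied A -> a)
  Step 25: a a a a a a a a a a a a A  =>  a a a a a a a a a a a a a   (applied A -> a)
Final yield: a a a a a a a a a a a a a
Total rewrite steps: 25

25


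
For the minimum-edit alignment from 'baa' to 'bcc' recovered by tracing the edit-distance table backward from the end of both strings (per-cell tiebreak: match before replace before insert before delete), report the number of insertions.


Edit distance = 2. Backtracking from cell (3, 3) with preference match > replace > insert > delete,
then listing the resulting alignment 'baa' -> 'bcc' left to right:
  Step 1: keep 'b'
  Step 2: replace a->c
  Step 3: replace a->c
Total insertions: 0

0


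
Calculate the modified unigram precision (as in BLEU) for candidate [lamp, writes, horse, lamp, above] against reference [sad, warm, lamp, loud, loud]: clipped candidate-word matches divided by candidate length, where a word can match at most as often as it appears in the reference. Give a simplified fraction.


Reference word counts: {'lamp': 1, 'loud': 2, 'sad': 1, 'warm': 1}
Checking each candidate word (with clipping):
  'lamp' -> in reference (ref count 1, used 1/1) -> match (matches: 1)
  'writes' -> not in reference -> no match (matches: 1)
  'horse' -> not in reference -> no match (matches: 1)
  'lamp' -> ref count 1 already used up (1/1) -> clipped, no match (matches: 1)
  'above' -> not in reference -> no match (matches: 1)
Clipped matches: 1, Candidate length: 5
Precision = 1/5

1/5


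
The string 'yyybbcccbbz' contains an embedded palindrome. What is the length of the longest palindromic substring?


Scanning 'yyybbcccbbz' for palindromic substrings.
Substring at positions 3-9: 'bbcccbb'.
Check: reverse('bbcccbb') = 'bbcccbb' -> palindrome confirmed.
Neighbouring characters ('y' / 'z') break symmetry, so it cannot extend further.
No longer palindromic substring exists; longest length = 7

7


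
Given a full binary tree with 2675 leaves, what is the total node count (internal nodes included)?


Leaf nodes (terminals): 2675
Internal nodes = n - 1 = 2675 - 1 = 2674
Total = leaves + internal = 2675 + 2674 = 5349

5349


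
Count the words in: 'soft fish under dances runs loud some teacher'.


Counting words by splitting on spaces:
  Word 1: 'soft'
  Word 2: 'fish'
  Word 3: 'under'
  Word 4: 'dances'
  Word 5: 'runs'
  Word 6: 'loud'
  Word 7: 'some'
  Word 8: 'teacher'
Total words: 8

8


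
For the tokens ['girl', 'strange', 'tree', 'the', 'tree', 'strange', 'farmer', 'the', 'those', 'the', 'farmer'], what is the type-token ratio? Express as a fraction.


Tokens: 11
Unique types: ('farmer', 'girl', 'strange', 'the', 'those', 'tree') = 6
TTR = 6/11
Already in lowest terms.

6/11


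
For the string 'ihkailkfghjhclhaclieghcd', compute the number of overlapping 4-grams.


String 'ihkailkfghjhclhaclieghcd' has length L = 24.
Number of overlapping n-grams = L - n + 1
Substituting: 24 - 4 + 1 = 21

21


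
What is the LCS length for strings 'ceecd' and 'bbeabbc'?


DP table for LCS of 'ceecd' and 'bbeabbc':
       b  b  e  a  b  b  c
    0  0  0  0  0  0  0  0
  c 0  0  0  0  0  0  0  1
  e 0  0  0  1  1  1  1  1
  e 0  0  0  1  1  1  1  1
  c 0  0  0  1  1  1  1  2
  d 0  0  0  1  1  1  1  2
LCS: 'ec'
LCS length = 2

2


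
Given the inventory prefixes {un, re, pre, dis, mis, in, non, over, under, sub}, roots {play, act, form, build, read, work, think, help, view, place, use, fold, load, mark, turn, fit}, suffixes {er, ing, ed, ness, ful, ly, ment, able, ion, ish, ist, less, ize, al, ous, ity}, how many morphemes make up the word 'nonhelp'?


Segmenting 'nonhelp' against the inventory:
  'non' -> prefix (morpheme 1)
  'help' -> root (morpheme 2)
Total morphemes: 2

2


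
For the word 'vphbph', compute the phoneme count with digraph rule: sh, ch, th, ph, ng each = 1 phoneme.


Parsing 'vphbph' greedily, digraphs first:
  'v' -> consonant phoneme (phonemes so far: 1)
  'ph' -> digraph (1 consonant phoneme) (phonemes so far: 2)
  'b' -> consonant phoneme (phonemes so far: 3)
  'ph' -> digraph (1 consonant phoneme) (phonemes so far: 4)
Total phonemes: 4

4


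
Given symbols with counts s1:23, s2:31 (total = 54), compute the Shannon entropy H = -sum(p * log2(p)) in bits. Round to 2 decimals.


Computing entropy H = -sum(p_i * log2(p_i)):
  s1: p = 23/54 = 0.4259, -p*log2(p) = 0.5245
  s2: p = 31/54 = 0.5741, -p*log2(p) = 0.4597
H = sum of terms = 0.9842
Rounded to 2 decimals: 0.98

0.98


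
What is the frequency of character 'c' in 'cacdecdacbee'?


Scanning 'cacdecdacbee' for 'c':
  Position 0: 'c' -> MATCH (count: 1)
  Position 2: 'c' -> MATCH (count: 2)
  Position 5: 'c' -> MATCH (count: 3)
  Position 8: 'c' -> MATCH (count: 4)
Total occurrences of 'c': 4

4


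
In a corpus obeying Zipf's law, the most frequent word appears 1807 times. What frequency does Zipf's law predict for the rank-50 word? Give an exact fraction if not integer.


Zipf's law: freq(rank) = f1 / rank
f1 = 1807, rank = 50
freq = 1807 / 50
GCD(1807, 50) = 1
Simplified: 1807/50

1807/50


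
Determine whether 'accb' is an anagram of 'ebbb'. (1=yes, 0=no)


Sort characters of 'accb': 'abcc'
Sort characters of 'ebbb': 'bbbe'
Sorted forms differ -> they are NOT anagrams
Result: 0

0


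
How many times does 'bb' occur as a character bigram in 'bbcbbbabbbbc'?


Scanning 'bbcbbbabbbbc' for bigram 'bb':
  Position 0: 'bb' -> MATCH
  Position 1: 'bc' -> no
  Position 2: 'cb' -> no
  Position 3: 'bb' -> MATCH
  Position 4: 'bb' -> MATCH
  Position 5: 'ba' -> no
  Position 6: 'ab' -> no
  Position 7: 'bb' -> MATCH
  Position 8: 'bb' -> MATCH
  Position 9: 'bb' -> MATCH
  Position 10: 'bc' -> no
Total matches: 6

6


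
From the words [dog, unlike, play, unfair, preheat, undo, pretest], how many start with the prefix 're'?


Checking each word for prefix 're':
  'dog' -> no (count: 0)
  'unlike' -> no (count: 0)
  'play' -> no (count: 0)
  'unfair' -> no (count: 0)
  'preheat' -> no (count: 0)
  'undo' -> no (count: 0)
  'pretest' -> no (count: 0)
Total with prefix 're': 0

0


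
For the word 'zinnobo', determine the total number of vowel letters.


Scanning each character of 'zinnobo':
  Position 1: 'z' -> consonant (running count: 0)
  Position 2: 'i' -> vowel (running count: 1)
  Position 3: 'n' -> consonant (running count: 1)
  Position 4: 'n' -> consonant (running count: 1)
  Position 5: 'o' -> vowel (running count: 2)
  Position 6: 'b' -> consonant (running count: 2)
  Position 7: 'o' -> vowel (running count: 3)
Total vowels: 3

3


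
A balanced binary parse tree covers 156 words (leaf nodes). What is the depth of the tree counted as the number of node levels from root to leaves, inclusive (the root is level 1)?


In a balanced binary tree with n leaves the deepest leaf is ceil(log2(n)) edges below the root,
so counting node levels inclusive of root and leaves gives ceil(log2(n)) + 1 levels.
log2(156) = 7.2854
ceil(7.2854) = 8
levels = 8 + 1 = 9

9


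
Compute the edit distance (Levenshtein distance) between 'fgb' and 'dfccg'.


Building DP table for s1='fgb' (len 3) and s2='dfccg' (len 5):
       d  f  c  c  g
    0  1  2  3  4  5
  f 1  1  1  2  3  4
  g 2  2  2  2  3  3
  b 3  3  3  3  3  4
Edit distance = dp[3][5] = 4

4


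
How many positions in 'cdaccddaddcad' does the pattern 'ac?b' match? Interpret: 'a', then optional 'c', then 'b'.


Pattern: ac?b means 'a', then optional 'c', then 'b'.
Scanning 'cdaccddaddcad' position-by-position:
  Pos 0: window 'cda' -> no
  Pos 1: window 'dac' -> no
  Pos 2: window 'acc' -> no
  Pos 3: window 'ccd' -> no
  Pos 4: window 'cdd' -> no
  Pos 5: window 'dda' -> no
  Pos 6: window 'dad' -> no
  Pos 7: window 'add' -> no
  Pos 8: window 'ddc' -> no
  Pos 9: window 'dca' -> no
  Pos 10: window 'cad' -> no
  Pos 11: window 'ad' -> no
  Pos 12: window 'd' -> no
Total matches: 0

0


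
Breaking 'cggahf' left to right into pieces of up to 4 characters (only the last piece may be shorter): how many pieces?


'cggahf' has 6 characters.
Chunking with max size 4:
  Chunk 1: 'cgga' (positions 0-3)
  Chunk 2: 'hf' (positions 4-5)
Total chunks: ceil(6 / 4) = 2

2


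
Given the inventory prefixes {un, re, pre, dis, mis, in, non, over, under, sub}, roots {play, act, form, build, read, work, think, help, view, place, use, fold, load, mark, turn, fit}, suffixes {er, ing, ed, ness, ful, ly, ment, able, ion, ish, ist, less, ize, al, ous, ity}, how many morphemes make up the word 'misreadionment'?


Segmenting 'misreadionment' against the inventory:
  'mis' -> prefix (morpheme 1)
  'read' -> root (morpheme 2)
  'ion' -> suffix (morpheme 3)
  'ment' -> suffix (morpheme 4)
Total morphemes: 4

4


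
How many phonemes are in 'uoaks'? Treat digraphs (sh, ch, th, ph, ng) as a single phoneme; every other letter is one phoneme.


Parsing 'uoaks' greedily, digraphs first:
  'u' -> vowel phoneme (phonemes so far: 1)
  'o' -> vowel phoneme (phonemes so far: 2)
  'a' -> vowel phoneme (phonemes so far: 3)
  'k' -> consonant phoneme (phonemes so far: 4)
  's' -> consonant phoneme (phonemes so far: 5)
Total phonemes: 5

5


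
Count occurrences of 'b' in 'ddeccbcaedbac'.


Scanning 'ddeccbcaedbac' for 'b':
  Position 5: 'b' -> MATCH (count: 1)
  Position 10: 'b' -> MATCH (count: 2)
Total occurrences of 'b': 2

2


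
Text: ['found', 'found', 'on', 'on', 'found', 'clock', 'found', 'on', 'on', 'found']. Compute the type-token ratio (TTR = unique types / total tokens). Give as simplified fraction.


Tokens: 10
Unique types: ('clock', 'found', 'on') = 3
TTR = 3/10
Already in lowest terms.

3/10


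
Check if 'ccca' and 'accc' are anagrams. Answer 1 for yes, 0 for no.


Sort characters of 'ccca': 'accc'
Sort characters of 'accc': 'accc'
Sorted forms match -> they ARE anagrams
Result: 1

1


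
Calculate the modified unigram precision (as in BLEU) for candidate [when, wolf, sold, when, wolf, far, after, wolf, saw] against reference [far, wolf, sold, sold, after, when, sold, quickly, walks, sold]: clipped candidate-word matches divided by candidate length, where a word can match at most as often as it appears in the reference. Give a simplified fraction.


Reference word counts: {'after': 1, 'far': 1, 'quickly': 1, 'sold': 4, 'walks': 1, 'when': 1, 'wolf': 1}
Checking each candidate word (with clipping):
  'when' -> in reference (ref count 1, used 1/1) -> match (matches: 1)
  'wolf' -> in reference (ref count 1, used 1/1) -> match (matches: 2)
  'sold' -> in reference (ref count 4, used 1/4) -> match (matches: 3)
  'when' -> ref count 1 already used up (1/1) -> clipped, no match (matches: 3)
  'wolf' -> ref count 1 already used up (1/1) -> clipped, no match (matches: 3)
  'far' -> in reference (ref count 1, used 1/1) -> match (matches: 4)
  'after' -> in reference (ref count 1, used 1/1) -> match (matches: 5)
  'wolf' -> ref count 1 already used up (1/1) -> clipped, no match (matches: 5)
  'saw' -> not in reference -> no match (matches: 5)
Clipped matches: 5, Candidate length: 9
Precision = 5/9

5/9


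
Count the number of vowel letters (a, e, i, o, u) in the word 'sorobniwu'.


Scanning each character of 'sorobniwu':
  Position 1: 's' -> consonant (running count: 0)
  Position 2: 'o' -> vowel (running count: 1)
  Position 3: 'r' -> consonant (running count: 1)
  Position 4: 'o' -> vowel (running count: 2)
  Position 5: 'b' -> consonant (running count: 2)
  Position 6: 'n' -> consonant (running count: 2)
  Position 7: 'i' -> vowel (running count: 3)
  Position 8: 'w' -> consonant (running count: 3)
  Position 9: 'u' -> vowel (running count: 4)
Total vowels: 4

4


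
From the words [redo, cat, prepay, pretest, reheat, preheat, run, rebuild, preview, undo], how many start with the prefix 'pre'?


Checking each word for prefix 'pre':
  'redo' -> no (count: 0)
  'cat' -> no (count: 0)
  'prepay' -> YES, starts with 'pre' (count: 1)
  'pretest' -> YES, starts with 'pre' (count: 2)
  'reheat' -> no (count: 2)
  'preheat' -> YES, starts with 'pre' (count: 3)
  'run' -> no (count: 3)
  'rebuild' -> no (count: 3)
  'preview' -> YES, starts with 'pre' (count: 4)
  'undo' -> no (count: 4)
Total with prefix 'pre': 4

4
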